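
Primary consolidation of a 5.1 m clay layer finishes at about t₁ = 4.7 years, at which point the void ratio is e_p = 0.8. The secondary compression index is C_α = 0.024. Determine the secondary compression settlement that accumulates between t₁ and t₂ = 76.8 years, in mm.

Secondary compression: S_s = C_α·H/(1+e_p)·log₁₀(t₂/t₁)
S_s = 0.024×5.1/(1+0.8)×log₁₀(76.8/4.7)
    = 0.068 × 1.213 = 0.0825 m

S_s ≈ 82.5 mm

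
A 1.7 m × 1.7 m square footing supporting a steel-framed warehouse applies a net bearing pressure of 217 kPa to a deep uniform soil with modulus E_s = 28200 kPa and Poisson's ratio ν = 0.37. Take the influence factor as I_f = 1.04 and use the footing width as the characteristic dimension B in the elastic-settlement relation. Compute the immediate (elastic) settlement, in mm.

S_e ≈ 11.7 mm

Immediate (elastic) settlement: S_e = q·B·(1−ν²)/E_s · I_f.
S_e = 217 × 1.7 × (1 − 0.37²) / 28200 × 1.04
    = 217 × 1.7 × 0.8631 / 28200 × 1.04
    = 0.01174 m = 11.74 mm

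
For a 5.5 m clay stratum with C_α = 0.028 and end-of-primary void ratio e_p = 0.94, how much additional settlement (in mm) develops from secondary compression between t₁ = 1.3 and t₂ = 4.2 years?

Secondary compression: S_s = C_α·H/(1+e_p)·log₁₀(t₂/t₁)
S_s = 0.028×5.5/(1+0.94)×log₁₀(4.2/1.3)
    = 0.07938 × 0.5093 = 0.04043 m

S_s ≈ 40.4 mm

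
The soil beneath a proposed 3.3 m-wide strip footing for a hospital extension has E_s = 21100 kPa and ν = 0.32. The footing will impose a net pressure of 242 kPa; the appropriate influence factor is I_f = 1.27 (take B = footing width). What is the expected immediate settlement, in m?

S_e ≈ 0.0431 m

Immediate (elastic) settlement: S_e = q·B·(1−ν²)/E_s · I_f.
S_e = 242 × 3.3 × (1 − 0.32²) / 21100 × 1.27
    = 242 × 3.3 × 0.8976 / 21100 × 1.27
    = 0.04315 m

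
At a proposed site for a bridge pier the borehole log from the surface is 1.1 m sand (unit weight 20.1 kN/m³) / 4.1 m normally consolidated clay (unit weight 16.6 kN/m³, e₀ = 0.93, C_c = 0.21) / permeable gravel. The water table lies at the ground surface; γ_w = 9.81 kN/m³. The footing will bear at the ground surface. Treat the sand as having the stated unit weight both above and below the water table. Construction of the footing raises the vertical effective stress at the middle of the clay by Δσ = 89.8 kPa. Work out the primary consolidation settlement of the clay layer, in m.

S_c ≈ 0.294 m

Mid-depth of clay below the ground surface: z = 1.1 + 4.1/2 = 3.15 m.
Total vertical stress at mid-clay: σ_v = 20.1×1.1 + 16.6×2.05 = 56.14 kPa.
Pore pressure: u = 9.81×(3.15 − 0) = 30.902 kPa.
Initial effective stress: σ'_0 = σ_v − u = 56.14 − 30.902 = 25.238 kPa.
Final effective stress: σ'_f = σ'_0 + Δσ = 25.238 + 89.8 = 115.04 kPa.
Normally consolidated clay, so the full stress increment lies on the virgin compression line:
S_c = C_c·H/(1+e₀)·log₁₀(σ'_f/σ'_0) = 0.21×4.1/(1+0.93)×log₁₀(115.04/25.238)
    = 0.44611 × 0.65879 = 0.2939 m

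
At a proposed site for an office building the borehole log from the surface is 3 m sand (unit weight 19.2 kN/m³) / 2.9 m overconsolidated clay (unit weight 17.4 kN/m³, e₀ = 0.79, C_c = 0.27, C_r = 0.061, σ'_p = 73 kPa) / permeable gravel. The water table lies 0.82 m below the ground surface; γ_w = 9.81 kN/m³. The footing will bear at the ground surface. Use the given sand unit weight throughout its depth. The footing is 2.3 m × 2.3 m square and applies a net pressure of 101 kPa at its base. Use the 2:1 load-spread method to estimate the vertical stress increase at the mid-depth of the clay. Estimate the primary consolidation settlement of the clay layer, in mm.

Mid-depth of clay below the ground surface: z = 3 + 2.9/2 = 4.45 m.
Total vertical stress at mid-clay: σ_v = 19.2×3 + 17.4×1.45 = 82.83 kPa.
Pore pressure: u = 9.81×(4.45 − 0.82) = 35.61 kPa.
Initial effective stress: σ'_0 = σ_v − u = 82.83 − 35.61 = 47.22 kPa.
Stress increase at mid-clay by the 2:1 spreading method:
Δσ = qBL/((B+z)(L+z)) = 101×2.3×2.3/((2.3+4.45)(2.3+4.45)) = 11.727 kPa
Final effective stress: σ'_f = 47.22 + 11.727 = 58.947 kPa.
σ'_f = 58.947 ≤ σ'_p = 73 kPa, so the clay remains overconsolidated and only the recompression index applies:
S_c = C_r·H/(1+e₀)·log₁₀(σ'_f/σ'_0) = 0.061×2.9/1.79×log₁₀(58.947/47.22)
    = 0.098826 × 0.096336 = 0.009521 m

S_c ≈ 9.52 mm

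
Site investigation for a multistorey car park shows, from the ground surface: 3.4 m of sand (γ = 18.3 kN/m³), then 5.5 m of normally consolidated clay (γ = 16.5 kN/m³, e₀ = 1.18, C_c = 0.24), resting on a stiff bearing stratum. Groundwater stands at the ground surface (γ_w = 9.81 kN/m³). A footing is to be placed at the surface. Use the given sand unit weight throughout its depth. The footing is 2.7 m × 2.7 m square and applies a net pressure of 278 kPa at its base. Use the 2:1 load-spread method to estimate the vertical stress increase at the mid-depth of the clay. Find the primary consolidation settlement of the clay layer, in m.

Mid-depth of clay below the ground surface: z = 3.4 + 5.5/2 = 6.15 m.
Total vertical stress at mid-clay: σ_v = 18.3×3.4 + 16.5×2.75 = 107.59 kPa.
Pore pressure: u = 9.81×(6.15 − 0) = 60.332 kPa.
Initial effective stress: σ'_0 = σ_v − u = 107.59 − 60.332 = 47.258 kPa.
Stress increase at mid-clay by the 2:1 spreading method:
Δσ = qBL/((B+z)(L+z)) = 278×2.7×2.7/((2.7+6.15)(2.7+6.15)) = 25.875 kPa
Final effective stress: σ'_f = σ'_0 + Δσ = 47.258 + 25.875 = 73.133 kPa.
Normally consolidated clay, so the full stress increment lies on the virgin compression line:
S_c = C_c·H/(1+e₀)·log₁₀(σ'_f/σ'_0) = 0.24×5.5/(1+1.18)×log₁₀(73.133/47.258)
    = 0.6055 × 0.18964 = 0.1148 m

S_c ≈ 0.115 m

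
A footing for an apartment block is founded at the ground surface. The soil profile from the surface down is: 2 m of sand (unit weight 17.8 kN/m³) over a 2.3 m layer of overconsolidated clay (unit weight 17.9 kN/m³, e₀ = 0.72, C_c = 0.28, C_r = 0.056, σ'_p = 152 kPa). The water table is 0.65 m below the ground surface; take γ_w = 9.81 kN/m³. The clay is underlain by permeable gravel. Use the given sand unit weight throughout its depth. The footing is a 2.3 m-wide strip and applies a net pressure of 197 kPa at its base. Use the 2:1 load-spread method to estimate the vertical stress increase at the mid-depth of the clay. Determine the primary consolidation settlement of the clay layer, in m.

Mid-depth of clay below the ground surface: z = 2 + 2.3/2 = 3.15 m.
Total vertical stress at mid-clay: σ_v = 17.8×2 + 17.9×1.15 = 56.185 kPa.
Pore pressure: u = 9.81×(3.15 − 0.65) = 24.525 kPa.
Initial effective stress: σ'_0 = σ_v − u = 56.185 − 24.525 = 31.66 kPa.
Stress increase at mid-clay by the 2:1 spreading method:
Δσ = qB/(B+z) = 197×2.3/(2.3+3.15) = 83.138 kPa
Final effective stress: σ'_f = 31.66 + 83.138 = 114.8 kPa.
σ'_f = 114.8 ≤ σ'_p = 152 kPa, so the clay remains overconsolidated and only the recompression index applies:
S_c = C_r·H/(1+e₀)·log₁₀(σ'_f/σ'_0) = 0.056×2.3/1.72×log₁₀(114.8/31.66)
    = 0.074883 × 0.55943 = 0.04189 m

S_c ≈ 0.0419 m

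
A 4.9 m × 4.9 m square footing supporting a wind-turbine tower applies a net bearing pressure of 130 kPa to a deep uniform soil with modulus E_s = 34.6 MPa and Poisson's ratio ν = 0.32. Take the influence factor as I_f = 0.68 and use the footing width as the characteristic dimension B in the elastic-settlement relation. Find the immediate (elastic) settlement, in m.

S_e ≈ 0.0112 m

Immediate (elastic) settlement: S_e = q·B·(1−ν²)/E_s · I_f.
E_s = 34.6 MPa = 34600 kPa.
S_e = 130 × 4.9 × (1 − 0.32²) / 34600 × 0.68
    = 130 × 4.9 × 0.8976 / 34600 × 0.68
    = 0.01124 m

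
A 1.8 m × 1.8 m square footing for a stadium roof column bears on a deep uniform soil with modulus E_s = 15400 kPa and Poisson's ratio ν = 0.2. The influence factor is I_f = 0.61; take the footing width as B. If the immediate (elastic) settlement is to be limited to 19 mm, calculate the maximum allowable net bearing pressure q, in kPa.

q ≈ 278 kPa

S_e = q·B·(1−ν²)/E_s · I_f  ⇒  q = S_e·E_s / (B·(1−ν²)·I_f).
q = 0.019 × 15400 / (1.8 × 0.96 × 0.61) = 277.6 kPa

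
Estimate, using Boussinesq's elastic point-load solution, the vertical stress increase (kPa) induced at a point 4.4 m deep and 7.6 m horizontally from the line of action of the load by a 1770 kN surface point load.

Δσ_z ≈ 1.38 kPa

Boussinesq vertical stress below a point load on an elastic half-space:
Δσ_z = 3P/(2πz²) · [1 + (r/z)²]^(−5/2)
r/z = 7.6/4.4 = 1.7273; [1+(r/z)²]^(−5/2) = 0.031575.
Δσ_z = 3×1770/(2π×4.4²) × 0.031575 = 43.653 × 0.031575 = 1.378 kPa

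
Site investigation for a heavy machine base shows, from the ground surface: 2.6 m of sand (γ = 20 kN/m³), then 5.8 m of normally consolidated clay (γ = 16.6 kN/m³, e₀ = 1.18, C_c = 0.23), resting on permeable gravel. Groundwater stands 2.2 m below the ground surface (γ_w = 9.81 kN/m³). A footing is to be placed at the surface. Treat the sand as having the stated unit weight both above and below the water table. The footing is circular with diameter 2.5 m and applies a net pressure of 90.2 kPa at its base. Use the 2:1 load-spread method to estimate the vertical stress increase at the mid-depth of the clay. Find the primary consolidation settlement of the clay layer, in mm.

Mid-depth of clay below the ground surface: z = 2.6 + 5.8/2 = 5.5 m.
Total vertical stress at mid-clay: σ_v = 20×2.6 + 16.6×2.9 = 100.14 kPa.
Pore pressure: u = 9.81×(5.5 − 2.2) = 32.373 kPa.
Initial effective stress: σ'_0 = σ_v − u = 100.14 − 32.373 = 67.767 kPa.
Stress increase at mid-clay by the 2:1 spreading method:
Δσ ≈ qD²/(D+z)² = 90.2×2.5²/(2.5+5.5)² = 8.8086 kPa
Final effective stress: σ'_f = σ'_0 + Δσ = 67.767 + 8.8086 = 76.576 kPa.
Normally consolidated clay, so the full stress increment lies on the virgin compression line:
S_c = C_c·H/(1+e₀)·log₁₀(σ'_f/σ'_0) = 0.23×5.8/(1+1.18)×log₁₀(76.576/67.767)
    = 0.61193 × 0.053074 = 0.03248 m

S_c ≈ 32.5 mm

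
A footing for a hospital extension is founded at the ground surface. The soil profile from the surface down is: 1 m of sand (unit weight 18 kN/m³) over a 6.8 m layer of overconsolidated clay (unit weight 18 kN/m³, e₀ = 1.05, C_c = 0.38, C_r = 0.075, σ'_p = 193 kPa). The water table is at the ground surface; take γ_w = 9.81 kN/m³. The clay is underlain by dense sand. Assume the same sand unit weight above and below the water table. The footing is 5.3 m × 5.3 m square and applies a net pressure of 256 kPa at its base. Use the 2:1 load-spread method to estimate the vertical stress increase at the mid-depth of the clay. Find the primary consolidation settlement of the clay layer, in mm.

S_c ≈ 123 mm

Mid-depth of clay below the ground surface: z = 1 + 6.8/2 = 4.4 m.
Total vertical stress at mid-clay: σ_v = 18×1 + 18×3.4 = 79.2 kPa.
Pore pressure: u = 9.81×(4.4 − 0) = 43.164 kPa.
Initial effective stress: σ'_0 = σ_v − u = 79.2 − 43.164 = 36.036 kPa.
Stress increase at mid-clay by the 2:1 spreading method:
Δσ = qBL/((B+z)(L+z)) = 256×5.3×5.3/((5.3+4.4)(5.3+4.4)) = 76.427 kPa
Final effective stress: σ'_f = 36.036 + 76.427 = 112.46 kPa.
σ'_f = 112.46 ≤ σ'_p = 193 kPa, so the clay remains overconsolidated and only the recompression index applies:
S_c = C_r·H/(1+e₀)·log₁₀(σ'_f/σ'_0) = 0.075×6.8/2.05×log₁₀(112.46/36.036)
    = 0.24878 × 0.49426 = 0.123 m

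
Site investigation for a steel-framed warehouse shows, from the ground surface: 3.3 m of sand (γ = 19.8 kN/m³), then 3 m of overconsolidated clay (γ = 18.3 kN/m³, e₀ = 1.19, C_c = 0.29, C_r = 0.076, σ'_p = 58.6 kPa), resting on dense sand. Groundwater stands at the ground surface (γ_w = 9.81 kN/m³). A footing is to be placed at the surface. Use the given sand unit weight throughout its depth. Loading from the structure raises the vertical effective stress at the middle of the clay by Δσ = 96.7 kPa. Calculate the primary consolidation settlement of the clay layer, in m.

Mid-depth of clay below the ground surface: z = 3.3 + 3/2 = 4.8 m.
Total vertical stress at mid-clay: σ_v = 19.8×3.3 + 18.3×1.5 = 92.79 kPa.
Pore pressure: u = 9.81×(4.8 − 0) = 47.088 kPa.
Initial effective stress: σ'_0 = σ_v − u = 92.79 − 47.088 = 45.702 kPa.
Final effective stress: σ'_f = 45.702 + 96.7 = 142.4 kPa.
σ'_f = 142.4 > σ'_p = 58.6 kPa, so the stress path crosses the preconsolidation pressure — recompression up to σ'_p, then virgin compression beyond:
S_c = H/(1+e₀)·[C_r·log₁₀(σ'_p/σ'_0) + C_c·log₁₀(σ'_f/σ'_p)]
    = 3/2.19 × [0.076×log₁₀(58.6/45.702) + 0.29×log₁₀(142.4/58.6)]
    = 1.3699 × [0.0082051 + 0.11183] = 0.1644 m

S_c ≈ 0.164 m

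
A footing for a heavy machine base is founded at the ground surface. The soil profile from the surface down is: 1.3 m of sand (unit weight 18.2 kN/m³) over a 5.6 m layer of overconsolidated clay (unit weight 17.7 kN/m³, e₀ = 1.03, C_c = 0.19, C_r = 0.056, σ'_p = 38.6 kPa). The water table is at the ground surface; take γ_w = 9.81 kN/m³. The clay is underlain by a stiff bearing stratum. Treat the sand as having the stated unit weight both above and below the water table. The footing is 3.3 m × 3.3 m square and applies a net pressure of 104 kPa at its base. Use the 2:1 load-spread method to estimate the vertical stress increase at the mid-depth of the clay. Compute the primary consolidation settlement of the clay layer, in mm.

S_c ≈ 85.6 mm

Mid-depth of clay below the ground surface: z = 1.3 + 5.6/2 = 4.1 m.
Total vertical stress at mid-clay: σ_v = 18.2×1.3 + 17.7×2.8 = 73.22 kPa.
Pore pressure: u = 9.81×(4.1 − 0) = 40.221 kPa.
Initial effective stress: σ'_0 = σ_v − u = 73.22 − 40.221 = 32.999 kPa.
Stress increase at mid-clay by the 2:1 spreading method:
Δσ = qBL/((B+z)(L+z)) = 104×3.3×3.3/((3.3+4.1)(3.3+4.1)) = 20.682 kPa
Final effective stress: σ'_f = 32.999 + 20.682 = 53.681 kPa.
σ'_f = 53.681 > σ'_p = 38.6 kPa, so the stress path crosses the preconsolidation pressure — recompression up to σ'_p, then virgin compression beyond:
S_c = H/(1+e₀)·[C_r·log₁₀(σ'_p/σ'_0) + C_c·log₁₀(σ'_f/σ'_p)]
    = 5.6/2.03 × [0.056×log₁₀(38.6/32.999) + 0.19×log₁₀(53.681/38.6)]
    = 2.7586 × [0.0038128 + 0.027214] = 0.08559 m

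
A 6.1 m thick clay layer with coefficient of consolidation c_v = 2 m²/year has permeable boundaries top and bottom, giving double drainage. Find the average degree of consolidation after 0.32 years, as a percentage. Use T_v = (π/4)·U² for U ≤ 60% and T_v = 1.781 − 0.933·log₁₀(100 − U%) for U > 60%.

U ≈ 29.6 %

Drainage path length: H_d = H/2 = 3.05 m (double drainage).
T_v = c_v·t/H_d² = 2×0.32/3.05² = 0.068799.
T_v = 0.068799 corresponds to the U ≤ 60% branch:
U = √(4T_v/π) = 0.296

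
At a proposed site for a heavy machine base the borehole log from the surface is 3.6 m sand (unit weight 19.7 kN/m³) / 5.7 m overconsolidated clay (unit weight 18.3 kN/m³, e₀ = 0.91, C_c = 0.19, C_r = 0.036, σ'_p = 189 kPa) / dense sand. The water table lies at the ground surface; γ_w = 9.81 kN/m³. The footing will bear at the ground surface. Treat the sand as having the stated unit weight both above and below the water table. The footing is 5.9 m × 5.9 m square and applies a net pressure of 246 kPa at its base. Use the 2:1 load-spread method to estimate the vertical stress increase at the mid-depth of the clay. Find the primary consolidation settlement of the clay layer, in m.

Mid-depth of clay below the ground surface: z = 3.6 + 5.7/2 = 6.45 m.
Total vertical stress at mid-clay: σ_v = 19.7×3.6 + 18.3×2.85 = 123.08 kPa.
Pore pressure: u = 9.81×(6.45 − 0) = 63.275 kPa.
Initial effective stress: σ'_0 = σ_v − u = 123.08 − 63.275 = 59.805 kPa.
Stress increase at mid-clay by the 2:1 spreading method:
Δσ = qBL/((B+z)(L+z)) = 246×5.9×5.9/((5.9+6.45)(5.9+6.45)) = 56.144 kPa
Final effective stress: σ'_f = 59.805 + 56.144 = 115.95 kPa.
σ'_f = 115.95 ≤ σ'_p = 189 kPa, so the clay remains overconsolidated and only the recompression index applies:
S_c = C_r·H/(1+e₀)·log₁₀(σ'_f/σ'_0) = 0.036×5.7/1.91×log₁₀(115.95/59.805)
    = 0.10743 × 0.28753 = 0.03089 m

S_c ≈ 0.0309 m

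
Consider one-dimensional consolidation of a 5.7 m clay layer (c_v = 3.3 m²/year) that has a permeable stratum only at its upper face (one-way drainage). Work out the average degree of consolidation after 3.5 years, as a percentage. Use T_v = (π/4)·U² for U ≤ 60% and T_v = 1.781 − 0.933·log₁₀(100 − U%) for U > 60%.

Drainage path length: H_d = H = 5.7 m (single drainage).
T_v = c_v·t/H_d² = 3.3×3.5/5.7² = 0.35549.
T_v = 0.35549 corresponds to the U > 60% branch:
U = 1 − 10^((1.781 − T_v)/0.933)/100 = 0.6628

U ≈ 66.3 %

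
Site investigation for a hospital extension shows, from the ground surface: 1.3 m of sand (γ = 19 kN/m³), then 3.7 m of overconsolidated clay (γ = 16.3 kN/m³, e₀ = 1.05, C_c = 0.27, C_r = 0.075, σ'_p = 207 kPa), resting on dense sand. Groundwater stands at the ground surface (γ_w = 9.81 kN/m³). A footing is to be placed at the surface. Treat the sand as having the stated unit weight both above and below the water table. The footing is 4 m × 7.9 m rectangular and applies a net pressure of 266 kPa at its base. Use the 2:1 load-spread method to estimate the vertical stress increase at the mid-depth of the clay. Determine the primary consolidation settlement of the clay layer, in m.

S_c ≈ 0.0996 m

Mid-depth of clay below the ground surface: z = 1.3 + 3.7/2 = 3.15 m.
Total vertical stress at mid-clay: σ_v = 19×1.3 + 16.3×1.85 = 54.855 kPa.
Pore pressure: u = 9.81×(3.15 − 0) = 30.902 kPa.
Initial effective stress: σ'_0 = σ_v − u = 54.855 − 30.902 = 23.953 kPa.
Stress increase at mid-clay by the 2:1 spreading method:
Δσ = qBL/((B+z)(L+z)) = 266×4×7.9/((4+3.15)(7.9+3.15)) = 106.39 kPa
Final effective stress: σ'_f = 23.953 + 106.39 = 130.34 kPa.
σ'_f = 130.34 ≤ σ'_p = 207 kPa, so the clay remains overconsolidated and only the recompression index applies:
S_c = C_r·H/(1+e₀)·log₁₀(σ'_f/σ'_0) = 0.075×3.7/2.05×log₁₀(130.34/23.953)
    = 0.13537 × 0.73572 = 0.09959 m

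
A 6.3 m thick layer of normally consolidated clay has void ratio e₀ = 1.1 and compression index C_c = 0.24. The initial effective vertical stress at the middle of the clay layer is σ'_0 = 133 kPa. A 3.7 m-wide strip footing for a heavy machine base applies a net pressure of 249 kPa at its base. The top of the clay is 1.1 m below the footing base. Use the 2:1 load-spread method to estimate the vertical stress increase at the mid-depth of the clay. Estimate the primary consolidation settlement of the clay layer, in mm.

S_c ≈ 196 mm

Mid-depth of clay below the footing base: z = 1.1 + 6.3/2 = 4.25 m.
Stress increase at mid-clay by the 2:1 spreading method:
Δσ = qB/(B+z) = 249×3.7/(3.7+4.25) = 115.89 kPa
Final effective stress: σ'_f = σ'_0 + Δσ = 133 + 115.89 = 248.89 kPa.
Normally consolidated clay, so the full stress increment lies on the virgin compression line:
S_c = C_c·H/(1+e₀)·log₁₀(σ'_f/σ'_0) = 0.24×6.3/(1+1.1)×log₁₀(248.89/133)
    = 0.72 × 0.27216 = 0.196 m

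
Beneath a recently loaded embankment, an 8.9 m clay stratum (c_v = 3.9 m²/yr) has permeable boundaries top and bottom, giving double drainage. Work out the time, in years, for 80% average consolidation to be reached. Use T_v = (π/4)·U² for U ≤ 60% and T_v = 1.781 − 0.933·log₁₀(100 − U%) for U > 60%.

t ≈ 2.88 years

Drainage path length: H_d = H/2 = 4.45 m (double drainage).
U > 60%: T_v = 1.781 − 0.933·log₁₀(100 − 80) = 0.56714.
t = T_v·H_d²/c_v = 0.56714×4.45²/3.9 = 2.88 years.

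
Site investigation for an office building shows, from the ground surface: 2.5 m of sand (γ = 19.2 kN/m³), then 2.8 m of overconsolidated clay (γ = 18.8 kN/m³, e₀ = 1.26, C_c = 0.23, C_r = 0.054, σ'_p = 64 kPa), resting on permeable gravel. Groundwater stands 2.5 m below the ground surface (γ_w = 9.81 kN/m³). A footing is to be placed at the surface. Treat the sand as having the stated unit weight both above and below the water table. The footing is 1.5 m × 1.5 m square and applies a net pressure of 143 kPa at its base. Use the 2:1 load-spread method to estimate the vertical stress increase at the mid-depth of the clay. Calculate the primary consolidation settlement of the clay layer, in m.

S_c ≈ 0.0155 m

Mid-depth of clay below the ground surface: z = 2.5 + 2.8/2 = 3.9 m.
Total vertical stress at mid-clay: σ_v = 19.2×2.5 + 18.8×1.4 = 74.32 kPa.
Pore pressure: u = 9.81×(3.9 − 2.5) = 13.734 kPa.
Initial effective stress: σ'_0 = σ_v − u = 74.32 − 13.734 = 60.586 kPa.
Stress increase at mid-clay by the 2:1 spreading method:
Δσ = qBL/((B+z)(L+z)) = 143×1.5×1.5/((1.5+3.9)(1.5+3.9)) = 11.034 kPa
Final effective stress: σ'_f = 60.586 + 11.034 = 71.62 kPa.
σ'_f = 71.62 > σ'_p = 64 kPa, so the stress path crosses the preconsolidation pressure — recompression up to σ'_p, then virgin compression beyond:
S_c = H/(1+e₀)·[C_r·log₁₀(σ'_p/σ'_0) + C_c·log₁₀(σ'_f/σ'_p)]
    = 2.8/2.26 × [0.054×log₁₀(64/60.586) + 0.23×log₁₀(71.62/64)]
    = 1.2389 × [0.0012856 + 0.011236] = 0.01551 m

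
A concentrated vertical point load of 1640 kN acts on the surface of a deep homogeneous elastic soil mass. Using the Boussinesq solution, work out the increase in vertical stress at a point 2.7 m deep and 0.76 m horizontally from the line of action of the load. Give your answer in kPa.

Δσ_z ≈ 88.8 kPa

Boussinesq vertical stress below a point load on an elastic half-space:
Δσ_z = 3P/(2πz²) · [1 + (r/z)²]^(−5/2)
r/z = 0.76/2.7 = 0.28148; [1+(r/z)²]^(−5/2) = 0.82644.
Δσ_z = 3×1640/(2π×2.7²) × 0.82644 = 107.41 × 0.82644 = 88.77 kPa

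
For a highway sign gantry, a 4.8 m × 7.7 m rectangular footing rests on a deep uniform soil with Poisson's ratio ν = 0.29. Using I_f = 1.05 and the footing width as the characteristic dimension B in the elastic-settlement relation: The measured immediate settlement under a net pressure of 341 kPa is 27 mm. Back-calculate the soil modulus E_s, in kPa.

E_s ≈ 58300 kPa

S_e = q·B·(1−ν²)/E_s · I_f  ⇒  E_s = q·B·(1−ν²)·I_f / S_e.
E_s = 341 × 4.8 × 0.9159 × 1.05 / 0.027 = 58300 kPa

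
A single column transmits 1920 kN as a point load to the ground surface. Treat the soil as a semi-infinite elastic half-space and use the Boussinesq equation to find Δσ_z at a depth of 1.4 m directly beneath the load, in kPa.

Δσ_z ≈ 468 kPa

Boussinesq vertical stress below a point load on an elastic half-space:
Δσ_z = 3P/(2πz²) · [1 + (r/z)²]^(−5/2)
r/z = 0/1.4 = 0; [1+(r/z)²]^(−5/2) = 1.
Δσ_z = 3×1920/(2π×1.4²) × 1 = 467.72 × 1 = 467.7 kPa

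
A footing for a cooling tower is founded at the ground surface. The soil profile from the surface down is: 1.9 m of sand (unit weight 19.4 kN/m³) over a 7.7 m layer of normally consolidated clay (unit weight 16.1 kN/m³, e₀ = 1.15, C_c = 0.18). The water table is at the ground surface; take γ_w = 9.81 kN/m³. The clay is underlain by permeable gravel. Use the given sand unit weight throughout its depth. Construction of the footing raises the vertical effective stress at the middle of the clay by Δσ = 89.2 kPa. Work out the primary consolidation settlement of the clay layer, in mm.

Mid-depth of clay below the ground surface: z = 1.9 + 7.7/2 = 5.75 m.
Total vertical stress at mid-clay: σ_v = 19.4×1.9 + 16.1×3.85 = 98.845 kPa.
Pore pressure: u = 9.81×(5.75 − 0) = 56.408 kPa.
Initial effective stress: σ'_0 = σ_v − u = 98.845 − 56.408 = 42.437 kPa.
Final effective stress: σ'_f = σ'_0 + Δσ = 42.437 + 89.2 = 131.64 kPa.
Normally consolidated clay, so the full stress increment lies on the virgin compression line:
S_c = C_c·H/(1+e₀)·log₁₀(σ'_f/σ'_0) = 0.18×7.7/(1+1.15)×log₁₀(131.64/42.437)
    = 0.64465 × 0.49164 = 0.3169 m

S_c ≈ 317 mm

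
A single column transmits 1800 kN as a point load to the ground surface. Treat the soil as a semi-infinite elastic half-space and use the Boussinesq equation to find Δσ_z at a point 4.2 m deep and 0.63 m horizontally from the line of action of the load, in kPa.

Boussinesq vertical stress below a point load on an elastic half-space:
Δσ_z = 3P/(2πz²) · [1 + (r/z)²]^(−5/2)
r/z = 0.63/4.2 = 0.15; [1+(r/z)²]^(−5/2) = 0.94589.
Δσ_z = 3×1800/(2π×4.2²) × 0.94589 = 48.721 × 0.94589 = 46.08 kPa

Δσ_z ≈ 46.1 kPa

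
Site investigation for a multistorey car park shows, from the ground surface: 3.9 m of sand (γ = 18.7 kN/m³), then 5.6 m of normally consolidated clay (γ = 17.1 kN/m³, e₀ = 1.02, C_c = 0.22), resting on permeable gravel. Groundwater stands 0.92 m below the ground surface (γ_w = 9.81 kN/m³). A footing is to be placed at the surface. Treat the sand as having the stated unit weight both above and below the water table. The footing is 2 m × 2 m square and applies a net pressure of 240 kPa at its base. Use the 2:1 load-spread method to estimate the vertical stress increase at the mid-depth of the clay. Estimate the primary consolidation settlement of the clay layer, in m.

S_c ≈ 0.0478 m

Mid-depth of clay below the ground surface: z = 3.9 + 5.6/2 = 6.7 m.
Total vertical stress at mid-clay: σ_v = 18.7×3.9 + 17.1×2.8 = 120.81 kPa.
Pore pressure: u = 9.81×(6.7 − 0.92) = 56.702 kPa.
Initial effective stress: σ'_0 = σ_v − u = 120.81 − 56.702 = 64.108 kPa.
Stress increase at mid-clay by the 2:1 spreading method:
Δσ = qBL/((B+z)(L+z)) = 240×2×2/((2+6.7)(2+6.7)) = 12.683 kPa
Final effective stress: σ'_f = σ'_0 + Δσ = 64.108 + 12.683 = 76.791 kPa.
Normally consolidated clay, so the full stress increment lies on the virgin compression line:
S_c = C_c·H/(1+e₀)·log₁₀(σ'_f/σ'_0) = 0.22×5.6/(1+1.02)×log₁₀(76.791/64.108)
    = 0.6099 × 0.078398 = 0.04781 m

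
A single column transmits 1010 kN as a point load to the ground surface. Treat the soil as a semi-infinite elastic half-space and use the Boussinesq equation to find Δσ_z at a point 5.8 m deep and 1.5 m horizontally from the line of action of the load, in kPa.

Boussinesq vertical stress below a point load on an elastic half-space:
Δσ_z = 3P/(2πz²) · [1 + (r/z)²]^(−5/2)
r/z = 1.5/5.8 = 0.25862; [1+(r/z)²]^(−5/2) = 0.85056.
Δσ_z = 3×1010/(2π×5.8²) × 0.85056 = 14.335 × 0.85056 = 12.19 kPa

Δσ_z ≈ 12.2 kPa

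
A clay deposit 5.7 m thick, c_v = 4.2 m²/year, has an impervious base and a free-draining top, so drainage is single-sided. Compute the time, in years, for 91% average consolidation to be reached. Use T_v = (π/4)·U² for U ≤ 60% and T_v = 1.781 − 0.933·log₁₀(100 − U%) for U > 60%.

t ≈ 6.89 years

Drainage path length: H_d = H = 5.7 m (single drainage).
U > 60%: T_v = 1.781 − 0.933·log₁₀(100 − 91) = 0.89069.
t = T_v·H_d²/c_v = 0.89069×5.7²/4.2 = 6.89 years.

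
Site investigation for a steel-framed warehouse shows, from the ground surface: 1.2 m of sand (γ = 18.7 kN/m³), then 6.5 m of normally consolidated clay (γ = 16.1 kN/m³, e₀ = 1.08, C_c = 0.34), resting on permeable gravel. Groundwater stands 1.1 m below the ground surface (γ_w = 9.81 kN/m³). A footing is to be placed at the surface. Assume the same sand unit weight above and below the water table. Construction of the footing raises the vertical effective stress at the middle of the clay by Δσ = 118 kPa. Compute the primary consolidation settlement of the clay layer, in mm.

Mid-depth of clay below the ground surface: z = 1.2 + 6.5/2 = 4.45 m.
Total vertical stress at mid-clay: σ_v = 18.7×1.2 + 16.1×3.25 = 74.765 kPa.
Pore pressure: u = 9.81×(4.45 − 1.1) = 32.864 kPa.
Initial effective stress: σ'_0 = σ_v − u = 74.765 − 32.864 = 41.901 kPa.
Final effective stress: σ'_f = σ'_0 + Δσ = 41.901 + 118 = 159.9 kPa.
Normally consolidated clay, so the full stress increment lies on the virgin compression line:
S_c = C_c·H/(1+e₀)·log₁₀(σ'_f/σ'_0) = 0.34×6.5/(1+1.08)×log₁₀(159.9/41.901)
    = 1.0625 × 0.58162 = 0.618 m

S_c ≈ 618 mm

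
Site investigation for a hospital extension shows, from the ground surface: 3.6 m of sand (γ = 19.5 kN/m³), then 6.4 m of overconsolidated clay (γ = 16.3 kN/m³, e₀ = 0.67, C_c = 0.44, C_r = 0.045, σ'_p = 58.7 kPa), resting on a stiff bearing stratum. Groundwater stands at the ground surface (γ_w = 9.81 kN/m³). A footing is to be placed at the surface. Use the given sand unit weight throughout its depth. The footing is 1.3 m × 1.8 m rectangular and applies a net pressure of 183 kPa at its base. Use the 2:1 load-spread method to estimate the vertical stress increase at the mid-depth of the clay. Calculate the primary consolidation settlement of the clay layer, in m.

S_c ≈ 0.0417 m

Mid-depth of clay below the ground surface: z = 3.6 + 6.4/2 = 6.8 m.
Total vertical stress at mid-clay: σ_v = 19.5×3.6 + 16.3×3.2 = 122.36 kPa.
Pore pressure: u = 9.81×(6.8 − 0) = 66.708 kPa.
Initial effective stress: σ'_0 = σ_v − u = 122.36 − 66.708 = 55.652 kPa.
Stress increase at mid-clay by the 2:1 spreading method:
Δσ = qBL/((B+z)(L+z)) = 183×1.3×1.8/((1.3+6.8)(1.8+6.8)) = 6.1473 kPa
Final effective stress: σ'_f = 55.652 + 6.1473 = 61.799 kPa.
σ'_f = 61.799 > σ'_p = 58.7 kPa, so the stress path crosses the preconsolidation pressure — recompression up to σ'_p, then virgin compression beyond:
S_c = H/(1+e₀)·[C_r·log₁₀(σ'_p/σ'_0) + C_c·log₁₀(σ'_f/σ'_p)]
    = 6.4/1.67 × [0.045×log₁₀(58.7/55.652) + 0.44×log₁₀(61.799/58.7)]
    = 3.8323 × [0.0010421 + 0.0098311] = 0.04167 m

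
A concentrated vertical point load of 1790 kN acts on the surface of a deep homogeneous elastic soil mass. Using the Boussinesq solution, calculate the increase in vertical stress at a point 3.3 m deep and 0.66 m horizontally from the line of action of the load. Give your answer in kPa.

Boussinesq vertical stress below a point load on an elastic half-space:
Δσ_z = 3P/(2πz²) · [1 + (r/z)²]^(−5/2)
r/z = 0.66/3.3 = 0.2; [1+(r/z)²]^(−5/2) = 0.9066.
Δσ_z = 3×1790/(2π×3.3²) × 0.9066 = 78.481 × 0.9066 = 71.15 kPa

Δσ_z ≈ 71.2 kPa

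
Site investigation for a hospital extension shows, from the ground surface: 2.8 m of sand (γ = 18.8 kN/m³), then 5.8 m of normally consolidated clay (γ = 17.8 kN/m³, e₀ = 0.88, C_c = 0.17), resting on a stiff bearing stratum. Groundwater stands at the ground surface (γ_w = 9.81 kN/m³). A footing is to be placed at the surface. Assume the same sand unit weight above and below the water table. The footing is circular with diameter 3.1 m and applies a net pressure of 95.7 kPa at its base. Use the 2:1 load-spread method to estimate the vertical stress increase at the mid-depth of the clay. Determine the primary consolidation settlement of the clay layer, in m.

S_c ≈ 0.05 m

Mid-depth of clay below the ground surface: z = 2.8 + 5.8/2 = 5.7 m.
Total vertical stress at mid-clay: σ_v = 18.8×2.8 + 17.8×2.9 = 104.26 kPa.
Pore pressure: u = 9.81×(5.7 − 0) = 55.917 kPa.
Initial effective stress: σ'_0 = σ_v − u = 104.26 − 55.917 = 48.343 kPa.
Stress increase at mid-clay by the 2:1 spreading method:
Δσ ≈ qD²/(D+z)² = 95.7×3.1²/(3.1+5.7)² = 11.876 kPa
Final effective stress: σ'_f = σ'_0 + Δσ = 48.343 + 11.876 = 60.219 kPa.
Normally consolidated clay, so the full stress increment lies on the virgin compression line:
S_c = C_c·H/(1+e₀)·log₁₀(σ'_f/σ'_0) = 0.17×5.8/(1+0.88)×log₁₀(60.219/48.343)
    = 0.52447 × 0.0954 = 0.05003 m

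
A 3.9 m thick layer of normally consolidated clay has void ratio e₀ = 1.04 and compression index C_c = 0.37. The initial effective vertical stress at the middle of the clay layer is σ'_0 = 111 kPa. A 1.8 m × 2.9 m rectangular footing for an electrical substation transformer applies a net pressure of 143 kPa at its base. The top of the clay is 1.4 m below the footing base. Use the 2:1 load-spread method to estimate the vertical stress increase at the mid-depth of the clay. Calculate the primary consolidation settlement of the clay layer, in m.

S_c ≈ 0.0583 m

Mid-depth of clay below the footing base: z = 1.4 + 3.9/2 = 3.35 m.
Stress increase at mid-clay by the 2:1 spreading method:
Δσ = qBL/((B+z)(L+z)) = 143×1.8×2.9/((1.8+3.35)(2.9+3.35)) = 23.191 kPa
Final effective stress: σ'_f = σ'_0 + Δσ = 111 + 23.191 = 134.19 kPa.
Normally consolidated clay, so the full stress increment lies on the virgin compression line:
S_c = C_c·H/(1+e₀)·log₁₀(σ'_f/σ'_0) = 0.37×3.9/(1+1.04)×log₁₀(134.19/111)
    = 0.70735 × 0.082397 = 0.05828 m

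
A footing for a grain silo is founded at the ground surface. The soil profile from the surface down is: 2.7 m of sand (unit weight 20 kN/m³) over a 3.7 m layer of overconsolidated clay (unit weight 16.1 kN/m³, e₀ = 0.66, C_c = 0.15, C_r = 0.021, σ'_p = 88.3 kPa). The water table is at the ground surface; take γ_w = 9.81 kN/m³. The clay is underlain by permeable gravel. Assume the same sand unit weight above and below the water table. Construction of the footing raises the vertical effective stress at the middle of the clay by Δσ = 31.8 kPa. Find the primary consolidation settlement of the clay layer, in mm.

S_c ≈ 12.1 mm

Mid-depth of clay below the ground surface: z = 2.7 + 3.7/2 = 4.55 m.
Total vertical stress at mid-clay: σ_v = 20×2.7 + 16.1×1.85 = 83.785 kPa.
Pore pressure: u = 9.81×(4.55 − 0) = 44.636 kPa.
Initial effective stress: σ'_0 = σ_v − u = 83.785 − 44.636 = 39.149 kPa.
Final effective stress: σ'_f = 39.149 + 31.8 = 70.949 kPa.
σ'_f = 70.949 ≤ σ'_p = 88.3 kPa, so the clay remains overconsolidated and only the recompression index applies:
S_c = C_r·H/(1+e₀)·log₁₀(σ'_f/σ'_0) = 0.021×3.7/1.66×log₁₀(70.949/39.149)
    = 0.046807 × 0.25823 = 0.01209 m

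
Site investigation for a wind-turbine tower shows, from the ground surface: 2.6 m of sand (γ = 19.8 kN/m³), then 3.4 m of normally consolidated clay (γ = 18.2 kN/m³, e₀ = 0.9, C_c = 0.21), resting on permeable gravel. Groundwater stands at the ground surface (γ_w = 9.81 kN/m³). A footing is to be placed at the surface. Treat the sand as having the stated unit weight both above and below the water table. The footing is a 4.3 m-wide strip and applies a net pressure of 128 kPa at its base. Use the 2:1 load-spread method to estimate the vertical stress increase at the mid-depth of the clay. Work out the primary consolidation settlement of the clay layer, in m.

Mid-depth of clay below the ground surface: z = 2.6 + 3.4/2 = 4.3 m.
Total vertical stress at mid-clay: σ_v = 19.8×2.6 + 18.2×1.7 = 82.42 kPa.
Pore pressure: u = 9.81×(4.3 − 0) = 42.183 kPa.
Initial effective stress: σ'_0 = σ_v − u = 82.42 − 42.183 = 40.237 kPa.
Stress increase at mid-clay by the 2:1 spreading method:
Δσ = qB/(B+z) = 128×4.3/(4.3+4.3) = 64 kPa
Final effective stress: σ'_f = σ'_0 + Δσ = 40.237 + 64 = 104.24 kPa.
Normally consolidated clay, so the full stress increment lies on the virgin compression line:
S_c = C_c·H/(1+e₀)·log₁₀(σ'_f/σ'_0) = 0.21×3.4/(1+0.9)×log₁₀(104.24/40.237)
    = 0.37579 × 0.41341 = 0.1554 m

S_c ≈ 0.155 m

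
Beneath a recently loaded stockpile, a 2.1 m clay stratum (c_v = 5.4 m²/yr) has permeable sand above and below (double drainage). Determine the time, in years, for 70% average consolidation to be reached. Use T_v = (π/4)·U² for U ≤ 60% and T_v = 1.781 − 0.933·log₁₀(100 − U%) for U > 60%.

Drainage path length: H_d = H/2 = 1.05 m (double drainage).
U > 60%: T_v = 1.781 − 0.933·log₁₀(100 − 70) = 0.40285.
t = T_v·H_d²/c_v = 0.40285×1.05²/5.4 = 0.08225 years.

t ≈ 0.0822 years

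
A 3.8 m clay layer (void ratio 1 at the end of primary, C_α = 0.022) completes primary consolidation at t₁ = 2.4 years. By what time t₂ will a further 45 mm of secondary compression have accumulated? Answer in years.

t₂ ≈ 28.6 years

S_s = C_α·H/(1+e_p)·log₁₀(t₂/t₁) ⇒ log₁₀(t₂/t₁) = S_s·(1+e_p)/(C_α·H).
log₁₀(t₂/t₁) = 0.045 × (1+1) / (0.022×3.8) = 1.077
t₂ = t₁ × 10^1.077 = 2.4 × 11.93 = 28.63 years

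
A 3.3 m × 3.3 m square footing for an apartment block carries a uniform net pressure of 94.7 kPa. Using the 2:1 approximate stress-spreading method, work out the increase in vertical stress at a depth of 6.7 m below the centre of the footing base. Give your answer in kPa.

By the 2:1 method the load spreads at 1 horizontal : 2 vertical, so at depth z the loaded area has grown by z in each plan dimension:
Δσ = qBL/((B+z)(L+z)) = 94.7×3.3×3.3/((3.3+6.7)(3.3+6.7)) = 10.313 kPa

Δσ_z ≈ 10.3 kPa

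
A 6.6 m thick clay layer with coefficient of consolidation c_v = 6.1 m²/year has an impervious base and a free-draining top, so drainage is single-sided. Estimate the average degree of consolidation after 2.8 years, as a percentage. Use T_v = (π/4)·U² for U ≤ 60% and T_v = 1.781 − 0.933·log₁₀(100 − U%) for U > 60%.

Drainage path length: H_d = H = 6.6 m (single drainage).
T_v = c_v·t/H_d² = 6.1×2.8/6.6² = 0.3921.
T_v = 0.3921 corresponds to the U > 60% branch:
U = 1 − 10^((1.781 − T_v)/0.933)/100 = 0.6919

U ≈ 69.2 %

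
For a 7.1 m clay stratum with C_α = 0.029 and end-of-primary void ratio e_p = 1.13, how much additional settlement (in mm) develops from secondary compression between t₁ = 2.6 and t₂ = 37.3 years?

Secondary compression: S_s = C_α·H/(1+e_p)·log₁₀(t₂/t₁)
S_s = 0.029×7.1/(1+1.13)×log₁₀(37.3/2.6)
    = 0.09667 × 1.157 = 0.1118 m

S_s ≈ 112 mm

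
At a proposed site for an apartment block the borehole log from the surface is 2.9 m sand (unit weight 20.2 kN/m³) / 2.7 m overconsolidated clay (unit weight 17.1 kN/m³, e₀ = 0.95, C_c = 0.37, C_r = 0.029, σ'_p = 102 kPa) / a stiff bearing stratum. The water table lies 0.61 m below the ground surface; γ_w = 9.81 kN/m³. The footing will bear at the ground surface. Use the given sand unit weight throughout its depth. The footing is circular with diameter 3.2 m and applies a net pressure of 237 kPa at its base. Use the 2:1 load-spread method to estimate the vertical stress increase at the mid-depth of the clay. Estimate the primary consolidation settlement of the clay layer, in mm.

Mid-depth of clay below the ground surface: z = 2.9 + 2.7/2 = 4.25 m.
Total vertical stress at mid-clay: σ_v = 20.2×2.9 + 17.1×1.35 = 81.665 kPa.
Pore pressure: u = 9.81×(4.25 − 0.61) = 35.708 kPa.
Initial effective stress: σ'_0 = σ_v − u = 81.665 − 35.708 = 45.957 kPa.
Stress increase at mid-clay by the 2:1 spreading method:
Δσ ≈ qD²/(D+z)² = 237×3.2²/(3.2+4.25)² = 43.726 kPa
Final effective stress: σ'_f = 45.957 + 43.726 = 89.683 kPa.
σ'_f = 89.683 ≤ σ'_p = 102 kPa, so the clay remains overconsolidated and only the recompression index applies:
S_c = C_r·H/(1+e₀)·log₁₀(σ'_f/σ'_0) = 0.029×2.7/1.95×log₁₀(89.683/45.957)
    = 0.040153 × 0.29036 = 0.01166 m

S_c ≈ 11.7 mm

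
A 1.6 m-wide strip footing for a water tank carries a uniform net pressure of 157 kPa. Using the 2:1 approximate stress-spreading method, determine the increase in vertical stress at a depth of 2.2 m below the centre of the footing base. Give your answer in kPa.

Δσ_z ≈ 66.1 kPa

By the 2:1 method the load spreads at 1 horizontal : 2 vertical, so at depth z the loaded area has grown by z in each plan dimension:
Δσ = qB/(B+z) = 157×1.6/(1.6+2.2) = 66.105 kPa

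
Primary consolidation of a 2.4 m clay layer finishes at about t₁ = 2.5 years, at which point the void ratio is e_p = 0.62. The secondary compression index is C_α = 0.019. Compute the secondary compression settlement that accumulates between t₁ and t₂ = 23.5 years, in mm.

Secondary compression: S_s = C_α·H/(1+e_p)·log₁₀(t₂/t₁)
S_s = 0.019×2.4/(1+0.62)×log₁₀(23.5/2.5)
    = 0.02815 × 0.9731 = 0.02739 m

S_s ≈ 27.4 mm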